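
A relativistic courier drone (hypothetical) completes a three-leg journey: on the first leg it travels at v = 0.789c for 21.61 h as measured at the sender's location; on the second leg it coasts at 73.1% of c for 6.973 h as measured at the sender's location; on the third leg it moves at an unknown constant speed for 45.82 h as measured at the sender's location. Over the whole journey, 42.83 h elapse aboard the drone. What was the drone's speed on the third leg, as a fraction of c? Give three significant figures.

Leg 1: γ = 1/√(1 − 0.789²) = 1/√0.3775 = 1.628; τ_1 = 21.61/1.628 = 13.28 h.
Leg 2: β = 0.731; γ = 1/√(1 − 0.731²) = 1/√0.4656 = 1.465; τ_2 = 6.973/1.465 = 4.758 h.
Leg 3: speed unknown; τ_3 = 45.82/γ_3.
Total proper time: 13.28 + 4.758 + τ_3 = 42.83, so τ_3 = 42.83 − 18.04 = 24.79 h.
γ_3 = 45.82/24.79 = 1.848; β = √(1 − 1/γ²) = √0.7072.

β = 0.841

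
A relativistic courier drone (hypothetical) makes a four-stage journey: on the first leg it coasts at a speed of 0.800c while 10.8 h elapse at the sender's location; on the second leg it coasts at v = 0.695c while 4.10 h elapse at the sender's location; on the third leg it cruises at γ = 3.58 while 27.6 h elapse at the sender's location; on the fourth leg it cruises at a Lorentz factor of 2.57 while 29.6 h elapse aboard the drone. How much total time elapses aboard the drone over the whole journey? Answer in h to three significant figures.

Leg 1: γ = 1/√(1 − 0.800²) = 1/√0.3600 = 1.667; τ_1 = 10.8/1.667 = 6.480 h.
Leg 2: γ = 1/√(1 − 0.695²) = 1/√0.5170 = 1.391; τ_2 = 4.10/1.391 = 2.948 h.
Leg 3: γ = 3.58; τ_3 = 27.6/3.580 = 7.709 h.
Leg 4: 29.6 h is already measured aboard the drone.
Total: 6.480 + 2.948 + 7.709 + 29.60 h.

τ = 46.7 h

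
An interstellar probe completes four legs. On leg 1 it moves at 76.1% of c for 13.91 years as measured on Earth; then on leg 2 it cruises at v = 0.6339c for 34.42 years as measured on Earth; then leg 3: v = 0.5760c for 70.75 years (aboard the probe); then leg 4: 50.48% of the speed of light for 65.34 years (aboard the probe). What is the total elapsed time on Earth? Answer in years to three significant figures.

Leg 1: 13.91 years is already measured on Earth.
Leg 2: 34.42 years is already measured on Earth.
Leg 3: γ = 1/√(1 − 0.5760²) = 1/√0.6682 = 1.223; Δt_3 = 1.223 × 70.75 = 86.55 years.
Leg 4: β = 0.5048; γ = 1/√(1 − 0.5048²) = 1/√0.7452 = 1.158; Δt_4 = 1.158 × 65.34 = 75.69 years.
Total: 13.91 + 34.42 + 86.55 + 75.69 years.

Δt = 211 years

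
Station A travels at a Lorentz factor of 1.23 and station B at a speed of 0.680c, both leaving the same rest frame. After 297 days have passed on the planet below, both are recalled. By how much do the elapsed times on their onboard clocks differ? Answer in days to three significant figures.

A: γ = 1.23; τ_A = 297/1.230 = 241.5 days.
B: γ = 1/√(1 − 0.680²) = 1/√0.5376 = 1.364; τ_B = 297/1.364 = 217.8 days.

|τ_A − τ_B| = 23.7 days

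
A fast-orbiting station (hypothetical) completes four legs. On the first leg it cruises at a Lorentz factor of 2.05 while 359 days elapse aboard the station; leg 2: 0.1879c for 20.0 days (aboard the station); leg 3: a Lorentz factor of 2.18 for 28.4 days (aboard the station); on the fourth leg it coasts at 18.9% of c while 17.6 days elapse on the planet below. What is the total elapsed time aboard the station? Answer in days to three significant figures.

Leg 1: 359 days is already measured aboard the station.
Leg 2: 20.0 days is already measured aboard the station.
Leg 3: 28.4 days is already measured aboard the station.
Leg 4: β = 0.189; γ = 1/√(1 − 0.189²) = 1/√0.9643 = 1.018; τ_4 = 17.6/1.018 = 17.28 days.
Total: 359.0 + 20.00 + 28.40 + 17.28 days.

τ = 425 days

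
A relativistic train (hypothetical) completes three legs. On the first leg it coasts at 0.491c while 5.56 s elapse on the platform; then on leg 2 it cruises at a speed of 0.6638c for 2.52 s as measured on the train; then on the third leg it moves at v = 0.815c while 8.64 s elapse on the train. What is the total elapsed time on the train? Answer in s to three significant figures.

τ = 16.0 s

Leg 1: γ = 1/√(1 − 0.491²) = 1/√0.7589 = 1.148; τ_1 = 5.56/1.148 = 4.844 s.
Leg 2: 2.52 s is already measured on the train.
Leg 3: 8.64 s is already measured on the train.
Total: 4.844 + 2.520 + 8.640 s.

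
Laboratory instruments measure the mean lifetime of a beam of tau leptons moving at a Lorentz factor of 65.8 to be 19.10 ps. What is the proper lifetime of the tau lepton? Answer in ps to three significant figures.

τ₀ = 0.290 ps

γ = 65.8
The lab-frame lifetime is the dilated interval; the proper lifetime is τ₀ = Δt/γ = 19.10/65.80 ps.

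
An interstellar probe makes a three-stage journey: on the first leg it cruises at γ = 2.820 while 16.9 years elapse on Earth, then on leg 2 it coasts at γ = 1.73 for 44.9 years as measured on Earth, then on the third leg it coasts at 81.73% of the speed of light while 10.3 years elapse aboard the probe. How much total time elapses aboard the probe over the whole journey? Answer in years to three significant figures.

τ = 42.2 years

Leg 1: γ = 2.820; τ_1 = 16.9/2.820 = 5.993 years.
Leg 2: γ = 1.73; τ_2 = 44.9/1.730 = 25.95 years.
Leg 3: 10.3 years is already measured aboard the probe.
Total: 5.993 + 25.95 + 10.30 years.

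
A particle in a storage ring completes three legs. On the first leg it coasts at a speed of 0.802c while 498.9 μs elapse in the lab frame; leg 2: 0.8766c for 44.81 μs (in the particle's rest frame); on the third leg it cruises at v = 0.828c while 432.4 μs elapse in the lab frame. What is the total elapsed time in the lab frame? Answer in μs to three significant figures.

Leg 1: 498.9 μs is already measured in the lab frame.
Leg 2: γ = 1/√(1 − 0.8766²) = 1/√0.2316 = 2.078; Δt_2 = 2.078 × 44.81 = 93.12 μs.
Leg 3: 432.4 μs is already measured in the lab frame.
Total: 498.9 + 93.12 + 432.4 μs.

Δt = 1020 μs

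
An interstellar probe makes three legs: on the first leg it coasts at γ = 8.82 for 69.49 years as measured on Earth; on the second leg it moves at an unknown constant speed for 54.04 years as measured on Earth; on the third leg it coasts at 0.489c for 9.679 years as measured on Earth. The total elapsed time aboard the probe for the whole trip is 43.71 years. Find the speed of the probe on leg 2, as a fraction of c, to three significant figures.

β = 0.862

Leg 1: γ = 8.82; τ_1 = 69.49/8.820 = 7.879 years.
Leg 2: speed unknown; τ_2 = 54.04/γ_2.
Leg 3: γ = 1/√(1 − 0.489²) = 1/√0.7609 = 1.146; τ_3 = 9.679/1.146 = 8.443 years.
Total proper time: 7.879 + τ_2 + 8.443 = 43.71, so τ_2 = 43.71 − 16.32 = 27.39 years.
γ_2 = 54.04/27.39 = 1.973; β = √(1 − 1/γ²) = √0.7431.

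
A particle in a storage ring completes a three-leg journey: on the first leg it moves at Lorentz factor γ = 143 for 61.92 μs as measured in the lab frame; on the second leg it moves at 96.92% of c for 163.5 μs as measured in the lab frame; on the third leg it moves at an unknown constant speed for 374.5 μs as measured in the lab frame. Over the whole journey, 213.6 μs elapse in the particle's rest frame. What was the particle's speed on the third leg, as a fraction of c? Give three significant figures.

Leg 1: γ = 143; τ_1 = 61.92/143.0 = 0.4330 μs.
Leg 2: β = 0.9692; γ = 1/√(1 − 0.9692²) = 1/√0.06065 = 4.061; τ_2 = 163.5/4.061 = 40.27 μs.
Leg 3: speed unknown; τ_3 = 374.5/γ_3.
Total proper time: 0.4330 + 40.27 + τ_3 = 213.6, so τ_3 = 213.6 − 40.70 = 172.9 μs.
γ_3 = 374.5/172.9 = 2.166; β = √(1 − 1/γ²) = √0.7868.

β = 0.887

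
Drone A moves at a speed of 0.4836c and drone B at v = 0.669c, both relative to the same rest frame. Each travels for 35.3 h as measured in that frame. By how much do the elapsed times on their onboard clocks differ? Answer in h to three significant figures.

A: γ = 1/√(1 − 0.4836²) = 1/√0.7661 = 1.142; τ_A = 35.3/1.142 = 30.90 h.
B: γ = 1/√(1 − 0.669²) = 1/√0.5524 = 1.345; τ_B = 35.3/1.345 = 26.24 h.

|τ_A − τ_B| = 4.66 h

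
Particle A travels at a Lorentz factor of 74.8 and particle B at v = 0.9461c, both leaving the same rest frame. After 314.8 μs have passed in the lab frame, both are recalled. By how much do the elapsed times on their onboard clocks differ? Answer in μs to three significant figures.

|τ_A − τ_B| = 97.7 μs

A: γ = 74.8; τ_A = 314.8/74.80 = 4.209 μs.
B: γ = 1/√(1 − 0.9461²) = 1/√0.1049 = 3.088; τ_B = 314.8/3.088 = 102.0 μs.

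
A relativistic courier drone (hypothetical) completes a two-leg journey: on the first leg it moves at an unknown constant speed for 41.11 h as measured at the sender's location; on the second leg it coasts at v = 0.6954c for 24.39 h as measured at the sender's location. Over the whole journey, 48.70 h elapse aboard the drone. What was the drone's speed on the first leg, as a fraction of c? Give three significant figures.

β = 0.652

Leg 1: speed unknown; τ_1 = 41.11/γ_1.
Leg 2: γ = 1/√(1 − 0.6954²) = 1/√0.5164 = 1.392; τ_2 = 24.39/1.392 = 17.53 h.
Total proper time: τ_1 + 17.53 = 48.70, so τ_1 = 48.70 − 17.53 = 31.17 h.
γ_1 = 41.11/31.17 = 1.319; β = √(1 − 1/γ²) = √0.4250.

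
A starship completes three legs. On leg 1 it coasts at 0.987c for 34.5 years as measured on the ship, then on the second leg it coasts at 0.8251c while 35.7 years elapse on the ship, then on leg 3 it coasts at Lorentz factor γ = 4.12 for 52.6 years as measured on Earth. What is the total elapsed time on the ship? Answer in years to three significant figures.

Leg 1: 34.5 years is already measured on the ship.
Leg 2: 35.7 years is already measured on the ship.
Leg 3: γ = 4.12; τ_3 = 52.6/4.120 = 12.77 years.
Total: 34.50 + 35.70 + 12.77 years.

τ = 83.0 years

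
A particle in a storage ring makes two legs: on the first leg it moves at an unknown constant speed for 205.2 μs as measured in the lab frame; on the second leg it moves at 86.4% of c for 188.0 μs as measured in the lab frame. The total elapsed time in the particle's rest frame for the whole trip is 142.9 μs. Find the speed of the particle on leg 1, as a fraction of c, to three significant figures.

Leg 1: speed unknown; τ_1 = 205.2/γ_1.
Leg 2: β = 0.864; γ = 1/√(1 − 0.864²) = 1/√0.2535 = 1.986; τ_2 = 188.0/1.986 = 94.66 μs.
Total proper time: τ_1 + 94.66 = 142.9, so τ_1 = 142.9 − 94.66 = 48.24 μs.
γ_1 = 205.2/48.24 = 4.253; β = √(1 − 1/γ²) = √0.9447.

β = 0.972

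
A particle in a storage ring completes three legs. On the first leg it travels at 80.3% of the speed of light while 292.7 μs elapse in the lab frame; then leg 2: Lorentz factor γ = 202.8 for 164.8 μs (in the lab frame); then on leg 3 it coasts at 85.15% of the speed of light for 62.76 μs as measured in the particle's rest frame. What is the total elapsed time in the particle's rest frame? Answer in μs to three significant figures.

τ = 238 μs

Leg 1: β = 0.803; γ = 1/√(1 − 0.803²) = 1/√0.3552 = 1.678; τ_1 = 292.7/1.678 = 174.4 μs.
Leg 2: γ = 202.8; τ_2 = 164.8/202.8 = 0.8126 μs.
Leg 3: 62.76 μs is already measured in the particle's rest frame.
Total: 174.4 + 0.8126 + 62.76 μs.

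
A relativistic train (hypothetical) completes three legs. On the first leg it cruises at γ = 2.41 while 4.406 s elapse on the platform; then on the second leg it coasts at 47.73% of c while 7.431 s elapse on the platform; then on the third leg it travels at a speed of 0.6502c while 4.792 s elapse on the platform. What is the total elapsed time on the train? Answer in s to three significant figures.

τ = 12.0 s

Leg 1: γ = 2.41; τ_1 = 4.406/2.410 = 1.828 s.
Leg 2: β = 0.4773; γ = 1/√(1 − 0.4773²) = 1/√0.7722 = 1.138; τ_2 = 7.431/1.138 = 6.530 s.
Leg 3: γ = 1/√(1 − 0.6502²) = 1/√0.5772 = 1.316; τ_3 = 4.792/1.316 = 3.641 s.
Total: 1.828 + 6.530 + 3.641 s.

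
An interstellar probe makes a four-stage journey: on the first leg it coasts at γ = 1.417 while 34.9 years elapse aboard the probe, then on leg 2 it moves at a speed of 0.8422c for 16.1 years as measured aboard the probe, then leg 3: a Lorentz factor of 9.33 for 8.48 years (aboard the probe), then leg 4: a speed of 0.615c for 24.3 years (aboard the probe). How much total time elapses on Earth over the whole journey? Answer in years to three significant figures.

Δt = 189 years

Leg 1: γ = 1.417; Δt_1 = 1.417 × 34.9 = 49.45 years.
Leg 2: γ = 1/√(1 − 0.8422²) = 1/√0.2907 = 1.855; Δt_2 = 1.855 × 16.1 = 29.86 years.
Leg 3: γ = 9.33; Δt_3 = 9.330 × 8.48 = 79.12 years.
Leg 4: γ = 1/√(1 − 0.615²) = 1/√0.6218 = 1.268; Δt_4 = 1.268 × 24.3 = 30.82 years.
Total: 49.45 + 29.86 + 79.12 + 30.82 years.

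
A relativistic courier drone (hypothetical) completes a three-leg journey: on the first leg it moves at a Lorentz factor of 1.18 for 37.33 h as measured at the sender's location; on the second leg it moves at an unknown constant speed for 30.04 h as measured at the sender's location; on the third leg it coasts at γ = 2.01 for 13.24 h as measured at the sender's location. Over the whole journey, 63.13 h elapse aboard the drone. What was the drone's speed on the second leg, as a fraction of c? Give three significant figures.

β = 0.559

Leg 1: γ = 1.18; τ_1 = 37.33/1.180 = 31.64 h.
Leg 2: speed unknown; τ_2 = 30.04/γ_2.
Leg 3: γ = 2.01; τ_3 = 13.24/2.010 = 6.587 h.
Total proper time: 31.64 + τ_2 + 6.587 = 63.13, so τ_2 = 63.13 − 38.22 = 24.91 h.
γ_2 = 30.04/24.91 = 1.206; β = √(1 − 1/γ²) = √0.3125.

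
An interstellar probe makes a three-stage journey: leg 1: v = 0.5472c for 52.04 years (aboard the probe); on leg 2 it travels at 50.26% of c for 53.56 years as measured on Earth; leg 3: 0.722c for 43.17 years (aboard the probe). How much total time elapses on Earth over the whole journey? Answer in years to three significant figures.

Leg 1: γ = 1/√(1 − 0.5472²) = 1/√0.7006 = 1.195; Δt_1 = 1.195 × 52.04 = 62.17 years.
Leg 2: 53.56 years is already measured on Earth.
Leg 3: γ = 1/√(1 − 0.722²) = 1/√0.4787 = 1.445; Δt_3 = 1.445 × 43.17 = 62.39 years.
Total: 62.17 + 53.56 + 62.39 years.

Δt = 178 years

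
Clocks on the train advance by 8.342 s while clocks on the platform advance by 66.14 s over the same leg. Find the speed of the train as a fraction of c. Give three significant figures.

The proper time is measured on the train (both events occur at the train's location); Δt is measured on the platform. γ = Δt/τ = 66.14/8.342 = 7.929.
β = √(1 − 1/γ²) = √(1 − 0.01591) = √0.9841

β = 0.992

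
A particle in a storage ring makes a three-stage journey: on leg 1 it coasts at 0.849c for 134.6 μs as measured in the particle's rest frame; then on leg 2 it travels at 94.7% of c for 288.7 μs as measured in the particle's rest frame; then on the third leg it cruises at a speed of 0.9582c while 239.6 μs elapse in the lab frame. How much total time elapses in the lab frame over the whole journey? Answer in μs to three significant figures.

Leg 1: γ = 1/√(1 − 0.849²) = 1/√0.2792 = 1.893; Δt_1 = 1.893 × 134.6 = 254.7 μs.
Leg 2: β = 0.947; γ = 1/√(1 − 0.947²) = 1/√0.1032 = 3.113; Δt_2 = 3.113 × 288.7 = 898.7 μs.
Leg 3: 239.6 μs is already measured in the lab frame.
Total: 254.7 + 898.7 + 239.6 μs.

Δt = 1390 μs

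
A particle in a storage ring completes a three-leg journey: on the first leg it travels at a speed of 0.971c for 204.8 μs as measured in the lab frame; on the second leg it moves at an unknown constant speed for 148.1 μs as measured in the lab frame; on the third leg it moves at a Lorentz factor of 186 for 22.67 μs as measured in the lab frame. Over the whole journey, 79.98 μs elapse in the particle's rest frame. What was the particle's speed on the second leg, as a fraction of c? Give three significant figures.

β = 0.978

Leg 1: γ = 1/√(1 − 0.971²) = 1/√0.05716 = 4.183; τ_1 = 204.8/4.183 = 48.96 μs.
Leg 2: speed unknown; τ_2 = 148.1/γ_2.
Leg 3: γ = 186; τ_3 = 22.67/186.0 = 0.1219 μs.
Total proper time: 48.96 + τ_2 + 0.1219 = 79.98, so τ_2 = 79.98 − 49.09 = 30.89 μs.
γ_2 = 148.1/30.89 = 4.794; β = √(1 − 1/γ²) = √0.9565.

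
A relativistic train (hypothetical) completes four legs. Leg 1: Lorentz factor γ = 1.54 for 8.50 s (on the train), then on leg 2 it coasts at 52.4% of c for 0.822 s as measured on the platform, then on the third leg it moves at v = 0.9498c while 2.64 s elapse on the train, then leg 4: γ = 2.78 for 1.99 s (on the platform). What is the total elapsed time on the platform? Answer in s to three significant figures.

Δt = 24.3 s

Leg 1: γ = 1.54; Δt_1 = 1.540 × 8.50 = 13.09 s.
Leg 2: 0.822 s is already measured on the platform.
Leg 3: γ = 1/√(1 − 0.9498²) = 1/√0.09788 = 3.196; Δt_3 = 3.196 × 2.64 = 8.438 s.
Leg 4: 1.99 s is already measured on the platform.
Total: 13.09 + 0.8220 + 8.438 + 1.990 s.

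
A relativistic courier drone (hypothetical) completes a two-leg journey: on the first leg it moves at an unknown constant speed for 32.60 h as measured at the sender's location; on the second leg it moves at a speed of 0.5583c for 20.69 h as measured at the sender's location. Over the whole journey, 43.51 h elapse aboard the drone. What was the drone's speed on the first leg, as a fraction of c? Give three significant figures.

β = 0.589

Leg 1: speed unknown; τ_1 = 32.60/γ_1.
Leg 2: γ = 1/√(1 − 0.5583²) = 1/√0.6883 = 1.205; τ_2 = 20.69/1.205 = 17.17 h.
Total proper time: τ_1 + 17.17 = 43.51, so τ_1 = 43.51 − 17.17 = 26.34 h.
γ_1 = 32.60/26.34 = 1.237; β = √(1 − 1/γ²) = √0.3469.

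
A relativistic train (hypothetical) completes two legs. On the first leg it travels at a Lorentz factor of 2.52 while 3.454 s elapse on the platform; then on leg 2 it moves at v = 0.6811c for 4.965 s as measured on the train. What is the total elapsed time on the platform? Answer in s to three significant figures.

Δt = 10.2 s

Leg 1: 3.454 s is already measured on the platform.
Leg 2: γ = 1/√(1 − 0.6811²) = 1/√0.5361 = 1.366; Δt_2 = 1.366 × 4.965 = 6.781 s.
Total: 3.454 + 6.781 s.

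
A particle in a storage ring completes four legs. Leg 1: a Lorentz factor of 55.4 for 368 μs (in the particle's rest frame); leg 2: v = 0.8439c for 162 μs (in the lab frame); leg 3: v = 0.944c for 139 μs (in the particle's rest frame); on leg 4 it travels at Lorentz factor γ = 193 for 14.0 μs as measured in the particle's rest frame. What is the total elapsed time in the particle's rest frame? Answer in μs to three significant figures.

Leg 1: 368 μs is already measured in the particle's rest frame.
Leg 2: γ = 1/√(1 − 0.8439²) = 1/√0.2878 = 1.864; τ_2 = 162/1.864 = 86.91 μs.
Leg 3: 139 μs is already measured in the particle's rest frame.
Leg 4: 14.0 μs is already measured in the particle's rest frame.
Total: 368.0 + 86.91 + 139.0 + 14.00 μs.

τ = 608 μs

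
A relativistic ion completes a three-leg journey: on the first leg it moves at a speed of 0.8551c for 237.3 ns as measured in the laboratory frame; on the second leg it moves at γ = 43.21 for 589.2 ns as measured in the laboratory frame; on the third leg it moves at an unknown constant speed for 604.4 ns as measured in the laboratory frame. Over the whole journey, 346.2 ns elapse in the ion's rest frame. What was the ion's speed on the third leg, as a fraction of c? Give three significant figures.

Leg 1: γ = 1/√(1 − 0.8551²) = 1/√0.2688 = 1.929; τ_1 = 237.3/1.929 = 123.0 ns.
Leg 2: γ = 43.21; τ_2 = 589.2/43.21 = 13.64 ns.
Leg 3: speed unknown; τ_3 = 604.4/γ_3.
Total proper time: 123.0 + 13.64 + τ_3 = 346.2, so τ_3 = 346.2 − 136.7 = 209.5 ns.
γ_3 = 604.4/209.5 = 2.885; β = √(1 − 1/γ²) = √0.8798.

β = 0.938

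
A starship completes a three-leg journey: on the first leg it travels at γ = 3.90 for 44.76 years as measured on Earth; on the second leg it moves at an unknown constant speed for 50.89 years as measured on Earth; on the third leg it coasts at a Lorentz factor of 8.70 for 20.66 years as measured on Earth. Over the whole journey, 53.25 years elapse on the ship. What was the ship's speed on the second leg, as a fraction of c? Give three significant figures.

β = 0.633

Leg 1: γ = 3.90; τ_1 = 44.76/3.900 = 11.48 years.
Leg 2: speed unknown; τ_2 = 50.89/γ_2.
Leg 3: γ = 8.70; τ_3 = 20.66/8.700 = 2.375 years.
Total proper time: 11.48 + τ_2 + 2.375 = 53.25, so τ_2 = 53.25 − 13.85 = 39.40 years.
γ_2 = 50.89/39.40 = 1.292; β = √(1 − 1/γ²) = √0.4006.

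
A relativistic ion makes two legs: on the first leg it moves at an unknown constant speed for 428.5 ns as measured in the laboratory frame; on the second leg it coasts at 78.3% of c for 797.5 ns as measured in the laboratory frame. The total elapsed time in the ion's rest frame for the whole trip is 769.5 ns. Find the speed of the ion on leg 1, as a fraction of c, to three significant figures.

Leg 1: speed unknown; τ_1 = 428.5/γ_1.
Leg 2: β = 0.783; γ = 1/√(1 − 0.783²) = 1/√0.3869 = 1.608; τ_2 = 797.5/1.608 = 496.1 ns.
Total proper time: τ_1 + 496.1 = 769.5, so τ_1 = 769.5 − 496.1 = 273.4 ns.
γ_1 = 428.5/273.4 = 1.567; β = √(1 − 1/γ²) = √0.5928.

β = 0.770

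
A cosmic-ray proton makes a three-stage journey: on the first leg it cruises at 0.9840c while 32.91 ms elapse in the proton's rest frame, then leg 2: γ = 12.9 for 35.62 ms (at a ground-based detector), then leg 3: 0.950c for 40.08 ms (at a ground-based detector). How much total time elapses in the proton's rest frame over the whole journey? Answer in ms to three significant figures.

Leg 1: 32.91 ms is already measured in the proton's rest frame.
Leg 2: γ = 12.9; τ_2 = 35.62/12.90 = 2.761 ms.
Leg 3: γ = 1/√(1 − 0.950²) = 1/√0.09750 = 3.203; τ_3 = 40.08/3.203 = 12.51 ms.
Total: 32.91 + 2.761 + 12.51 ms.

τ = 48.2 ms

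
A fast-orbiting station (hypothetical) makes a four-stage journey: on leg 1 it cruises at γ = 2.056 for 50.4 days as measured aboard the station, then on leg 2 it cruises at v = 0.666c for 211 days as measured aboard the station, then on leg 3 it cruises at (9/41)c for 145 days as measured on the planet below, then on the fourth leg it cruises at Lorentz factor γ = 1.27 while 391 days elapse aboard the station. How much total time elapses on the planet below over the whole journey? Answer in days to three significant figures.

Δt = 1030 days

Leg 1: γ = 2.056; Δt_1 = 2.056 × 50.4 = 103.6 days.
Leg 2: γ = 1/√(1 − 0.666²) = 1/√0.5564 = 1.341; Δt_2 = 1.341 × 211 = 282.9 days.
Leg 3: 145 days is already measured on the planet below.
Leg 4: γ = 1.27; Δt_4 = 1.270 × 391 = 496.6 days.
Total: 103.6 + 282.9 + 145.0 + 496.6 days.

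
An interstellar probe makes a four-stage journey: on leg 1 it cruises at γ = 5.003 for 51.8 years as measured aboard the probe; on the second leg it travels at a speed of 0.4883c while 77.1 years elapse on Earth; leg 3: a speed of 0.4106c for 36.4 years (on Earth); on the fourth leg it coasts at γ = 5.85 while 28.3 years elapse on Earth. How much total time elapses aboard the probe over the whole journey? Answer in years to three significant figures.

τ = 157 years

Leg 1: 51.8 years is already measured aboard the probe.
Leg 2: γ = 1/√(1 − 0.4883²) = 1/√0.7616 = 1.146; τ_2 = 77.1/1.146 = 67.28 years.
Leg 3: γ = 1/√(1 − 0.4106²) = 1/√0.8314 = 1.097; τ_3 = 36.4/1.097 = 33.19 years.
Leg 4: γ = 5.85; τ_4 = 28.3/5.850 = 4.838 years.
Total: 51.80 + 67.28 + 33.19 + 4.838 years.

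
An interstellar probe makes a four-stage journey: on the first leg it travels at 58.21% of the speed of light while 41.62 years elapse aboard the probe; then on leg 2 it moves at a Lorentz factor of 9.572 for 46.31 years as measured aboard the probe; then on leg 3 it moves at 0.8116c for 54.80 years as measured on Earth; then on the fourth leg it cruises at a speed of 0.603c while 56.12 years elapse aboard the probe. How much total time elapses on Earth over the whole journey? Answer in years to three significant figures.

Leg 1: β = 0.5821; γ = 1/√(1 − 0.5821²) = 1/√0.6612 = 1.230; Δt_1 = 1.230 × 41.62 = 51.19 years.
Leg 2: γ = 9.572; Δt_2 = 9.572 × 46.31 = 443.3 years.
Leg 3: 54.80 years is already measured on Earth.
Leg 4: γ = 1/√(1 − 0.603²) = 1/√0.6364 = 1.254; Δt_4 = 1.254 × 56.12 = 70.35 years.
Total: 51.19 + 443.3 + 54.80 + 70.35 years.

Δt = 620 years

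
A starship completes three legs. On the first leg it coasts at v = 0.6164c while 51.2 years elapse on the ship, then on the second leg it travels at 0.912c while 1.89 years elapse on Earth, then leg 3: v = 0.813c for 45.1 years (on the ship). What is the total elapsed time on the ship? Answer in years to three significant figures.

τ = 97.1 years

Leg 1: 51.2 years is already measured on the ship.
Leg 2: γ = 1/√(1 − 0.912²) = 1/√0.1683 = 2.438; τ_2 = 1.89/2.438 = 0.7753 years.
Leg 3: 45.1 years is already measured on the ship.
Total: 51.20 + 0.7753 + 45.10 years.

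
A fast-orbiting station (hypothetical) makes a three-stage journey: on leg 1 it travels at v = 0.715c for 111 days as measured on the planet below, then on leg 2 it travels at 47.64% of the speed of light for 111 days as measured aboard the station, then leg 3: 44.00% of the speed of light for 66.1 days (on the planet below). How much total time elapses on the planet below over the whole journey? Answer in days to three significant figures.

Leg 1: 111 days is already measured on the planet below.
Leg 2: β = 0.4764; γ = 1/√(1 − 0.4764²) = 1/√0.7730 = 1.137; Δt_2 = 1.137 × 111 = 126.2 days.
Leg 3: 66.1 days is already measured on the planet below.
Total: 111.0 + 126.2 + 66.10 days.

Δt = 303 days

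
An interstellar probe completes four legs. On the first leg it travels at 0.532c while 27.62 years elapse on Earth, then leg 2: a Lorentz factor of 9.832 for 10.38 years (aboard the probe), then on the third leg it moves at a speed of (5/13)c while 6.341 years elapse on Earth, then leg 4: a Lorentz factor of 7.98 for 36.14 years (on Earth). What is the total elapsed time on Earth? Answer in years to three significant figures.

Δt = 172 years

Leg 1: 27.62 years is already measured on Earth.
Leg 2: γ = 9.832; Δt_2 = 9.832 × 10.38 = 102.1 years.
Leg 3: 6.341 years is already measured on Earth.
Leg 4: 36.14 years is already measured on Earth.
Total: 27.62 + 102.1 + 6.341 + 36.14 years.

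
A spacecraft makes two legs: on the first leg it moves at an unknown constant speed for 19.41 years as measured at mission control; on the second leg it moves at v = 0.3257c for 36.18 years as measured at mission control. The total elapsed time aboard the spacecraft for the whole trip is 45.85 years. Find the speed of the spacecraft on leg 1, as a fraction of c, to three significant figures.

Leg 1: speed unknown; τ_1 = 19.41/γ_1.
Leg 2: γ = 1/√(1 − 0.3257²) = 1/√0.8939 = 1.058; τ_2 = 36.18/1.058 = 34.21 years.
Total proper time: τ_1 + 34.21 = 45.85, so τ_1 = 45.85 − 34.21 = 11.64 years.
γ_1 = 19.41/11.64 = 1.667; β = √(1 − 1/γ²) = √0.6402.

β = 0.800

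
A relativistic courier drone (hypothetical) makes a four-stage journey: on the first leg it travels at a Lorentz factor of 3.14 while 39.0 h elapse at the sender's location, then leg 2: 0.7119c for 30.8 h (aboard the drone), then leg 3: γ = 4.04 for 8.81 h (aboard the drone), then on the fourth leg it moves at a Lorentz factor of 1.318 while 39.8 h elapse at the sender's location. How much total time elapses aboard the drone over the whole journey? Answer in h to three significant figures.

Leg 1: γ = 3.14; τ_1 = 39.0/3.140 = 12.42 h.
Leg 2: 30.8 h is already measured aboard the drone.
Leg 3: 8.81 h is already measured aboard the drone.
Leg 4: γ = 1.318; τ_4 = 39.8/1.318 = 30.20 h.
Total: 12.42 + 30.80 + 8.810 + 30.20 h.

τ = 82.2 h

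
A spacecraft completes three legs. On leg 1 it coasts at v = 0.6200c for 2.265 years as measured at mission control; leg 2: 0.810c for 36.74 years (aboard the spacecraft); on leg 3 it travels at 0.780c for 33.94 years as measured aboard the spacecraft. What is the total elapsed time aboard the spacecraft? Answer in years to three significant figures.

τ = 72.5 years

Leg 1: γ = 1/√(1 − 0.6200²) = 1/√0.6156 = 1.275; τ_1 = 2.265/1.275 = 1.777 years.
Leg 2: 36.74 years is already measured aboard the spacecraft.
Leg 3: 33.94 years is already measured aboard the spacecraft.
Total: 1.777 + 36.74 + 33.94 years.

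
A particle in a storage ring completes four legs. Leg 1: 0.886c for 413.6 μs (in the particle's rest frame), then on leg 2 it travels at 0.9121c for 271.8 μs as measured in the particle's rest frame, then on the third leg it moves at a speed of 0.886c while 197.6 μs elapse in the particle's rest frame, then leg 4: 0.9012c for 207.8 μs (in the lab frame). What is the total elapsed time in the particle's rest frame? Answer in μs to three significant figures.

τ = 973 μs

Leg 1: 413.6 μs is already measured in the particle's rest frame.
Leg 2: 271.8 μs is already measured in the particle's rest frame.
Leg 3: 197.6 μs is already measured in the particle's rest frame.
Leg 4: γ = 1/√(1 − 0.9012²) = 1/√0.1878 = 2.307; τ_4 = 207.8/2.307 = 90.06 μs.
Total: 413.6 + 271.8 + 197.6 + 90.06 μs.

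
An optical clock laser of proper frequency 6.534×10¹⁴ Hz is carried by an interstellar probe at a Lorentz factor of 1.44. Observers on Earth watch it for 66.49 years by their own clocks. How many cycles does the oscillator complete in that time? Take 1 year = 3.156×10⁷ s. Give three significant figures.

N = 9.52×10²³

γ = 1.44
During 66.49 years of lab time, the oscillator's proper time advances by τ = Δt/γ = 66.49/1.440 = 46.17 years = 1.457×10⁹ s.
N = f × τ = 6.534×10¹⁴ × 1.457×10⁹ = 9.522×10²³.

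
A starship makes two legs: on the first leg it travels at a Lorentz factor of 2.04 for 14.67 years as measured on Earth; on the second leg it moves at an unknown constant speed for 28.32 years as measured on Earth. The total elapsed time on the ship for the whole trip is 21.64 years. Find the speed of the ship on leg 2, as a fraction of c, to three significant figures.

Leg 1: γ = 2.04; τ_1 = 14.67/2.040 = 7.191 years.
Leg 2: speed unknown; τ_2 = 28.32/γ_2.
Total proper time: 7.191 + τ_2 = 21.64, so τ_2 = 21.64 − 7.191 = 14.45 years.
γ_2 = 28.32/14.45 = 1.960; β = √(1 − 1/γ²) = √0.7397.

β = 0.860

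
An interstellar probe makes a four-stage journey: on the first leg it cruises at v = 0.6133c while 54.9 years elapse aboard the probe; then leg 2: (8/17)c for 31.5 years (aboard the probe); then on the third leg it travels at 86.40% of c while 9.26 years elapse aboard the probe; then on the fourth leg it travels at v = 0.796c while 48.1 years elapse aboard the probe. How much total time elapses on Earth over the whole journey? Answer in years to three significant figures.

Leg 1: γ = 1/√(1 − 0.6133²) = 1/√0.6239 = 1.266; Δt_1 = 1.266 × 54.9 = 69.51 years.
Leg 2: γ = 1/√(1 − (8/17)²) = 17/15 ≈ 1.133; Δt_2 = 1.133 × 31.5 = 35.70 years.
Leg 3: β = 0.8640; γ = 1/√(1 − 0.8640²) = 1/√0.2535 = 1.986; Δt_3 = 1.986 × 9.26 = 18.39 years.
Leg 4: γ = 1/√(1 − 0.796²) = 1/√0.3664 = 1.652; Δt_4 = 1.652 × 48.1 = 79.47 years.
Total: 69.51 + 35.70 + 18.39 + 79.47 years.

Δt = 203 years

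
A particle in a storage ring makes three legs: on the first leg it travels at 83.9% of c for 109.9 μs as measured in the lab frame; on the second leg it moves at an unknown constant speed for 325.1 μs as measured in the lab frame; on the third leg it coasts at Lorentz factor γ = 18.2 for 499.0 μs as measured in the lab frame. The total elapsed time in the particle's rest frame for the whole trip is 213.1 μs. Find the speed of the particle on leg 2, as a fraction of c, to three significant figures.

Leg 1: β = 0.839; γ = 1/√(1 − 0.839²) = 1/√0.2961 = 1.838; τ_1 = 109.9/1.838 = 59.80 μs.
Leg 2: speed unknown; τ_2 = 325.1/γ_2.
Leg 3: γ = 18.2; τ_3 = 499.0/18.20 = 27.42 μs.
Total proper time: 59.80 + τ_2 + 27.42 = 213.1, so τ_2 = 213.1 − 87.22 = 125.9 μs.
γ_2 = 325.1/125.9 = 2.583; β = √(1 − 1/γ²) = √0.8501.

β = 0.922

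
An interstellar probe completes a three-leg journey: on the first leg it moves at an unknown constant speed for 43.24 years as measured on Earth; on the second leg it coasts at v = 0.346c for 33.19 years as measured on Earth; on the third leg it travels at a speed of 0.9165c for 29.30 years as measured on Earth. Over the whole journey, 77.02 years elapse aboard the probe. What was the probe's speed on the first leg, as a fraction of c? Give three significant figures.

Leg 1: speed unknown; τ_1 = 43.24/γ_1.
Leg 2: γ = 1/√(1 − 0.346²) = 1/√0.8803 = 1.066; τ_2 = 33.19/1.066 = 31.14 years.
Leg 3: γ = 1/√(1 − 0.9165²) = 1/√0.1600 = 2.500; τ_3 = 29.30/2.500 = 11.72 years.
Total proper time: τ_1 + 31.14 + 11.72 = 77.02, so τ_1 = 77.02 − 42.86 = 34.16 years.
γ_1 = 43.24/34.16 = 1.266; β = √(1 − 1/γ²) = √0.3759.

β = 0.613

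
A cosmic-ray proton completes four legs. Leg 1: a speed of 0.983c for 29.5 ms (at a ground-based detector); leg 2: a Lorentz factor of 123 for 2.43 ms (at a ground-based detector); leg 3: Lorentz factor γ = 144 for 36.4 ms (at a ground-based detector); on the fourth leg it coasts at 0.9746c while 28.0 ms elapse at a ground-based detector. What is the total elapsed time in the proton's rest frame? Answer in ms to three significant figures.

τ = 12.0 ms

Leg 1: γ = 1/√(1 − 0.983²) = 1/√0.03371 = 5.446; τ_1 = 29.5/5.446 = 5.416 ms.
Leg 2: γ = 123; τ_2 = 2.43/123.0 = 0.01976 ms.
Leg 3: γ = 144; τ_3 = 36.4/144.0 = 0.2528 ms.
Leg 4: γ = 1/√(1 − 0.9746²) = 1/√0.05015 = 4.465; τ_4 = 28.0/4.465 = 6.271 ms.
Total: 5.416 + 0.01976 + 0.2528 + 6.271 ms.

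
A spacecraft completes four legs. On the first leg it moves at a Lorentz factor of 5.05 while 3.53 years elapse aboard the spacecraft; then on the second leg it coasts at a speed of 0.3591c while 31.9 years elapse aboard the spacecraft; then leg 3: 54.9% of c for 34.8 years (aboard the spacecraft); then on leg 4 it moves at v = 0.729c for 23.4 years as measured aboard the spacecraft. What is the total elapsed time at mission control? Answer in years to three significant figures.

Leg 1: γ = 5.05; Δt_1 = 5.050 × 3.53 = 17.83 years.
Leg 2: γ = 1/√(1 − 0.3591²) = 1/√0.8710 = 1.071; Δt_2 = 1.071 × 31.9 = 34.18 years.
Leg 3: β = 0.549; γ = 1/√(1 − 0.549²) = 1/√0.6986 = 1.196; Δt_3 = 1.196 × 34.8 = 41.64 years.
Leg 4: γ = 1/√(1 − 0.729²) = 1/√0.4686 = 1.461; Δt_4 = 1.461 × 23.4 = 34.18 years.
Total: 17.83 + 34.18 + 41.64 + 34.18 years.

Δt = 128 years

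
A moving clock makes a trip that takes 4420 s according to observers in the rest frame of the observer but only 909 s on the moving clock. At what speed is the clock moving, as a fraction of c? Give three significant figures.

v = 0.979c

The proper time is measured on the moving clock (both events occur at the clock's location); Δt is measured in the rest frame of the observer. γ = Δt/τ = 4420/909 = 4.862.
β = √(1 − 1/γ²) = √(1 − 0.04229) = √0.9577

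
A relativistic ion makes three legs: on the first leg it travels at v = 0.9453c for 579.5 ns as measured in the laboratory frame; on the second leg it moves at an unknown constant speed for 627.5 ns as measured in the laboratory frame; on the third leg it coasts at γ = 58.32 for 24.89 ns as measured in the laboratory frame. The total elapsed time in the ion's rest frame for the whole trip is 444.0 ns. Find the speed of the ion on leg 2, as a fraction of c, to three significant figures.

Leg 1: γ = 1/√(1 − 0.9453²) = 1/√0.1064 = 3.066; τ_1 = 579.5/3.066 = 189.0 ns.
Leg 2: speed unknown; τ_2 = 627.5/γ_2.
Leg 3: γ = 58.32; τ_3 = 24.89/58.32 = 0.4268 ns.
Total proper time: 189.0 + τ_2 + 0.4268 = 444.0, so τ_2 = 444.0 − 189.5 = 254.5 ns.
γ_2 = 627.5/254.5 = 2.465; β = √(1 − 1/γ²) = √0.8355.

β = 0.914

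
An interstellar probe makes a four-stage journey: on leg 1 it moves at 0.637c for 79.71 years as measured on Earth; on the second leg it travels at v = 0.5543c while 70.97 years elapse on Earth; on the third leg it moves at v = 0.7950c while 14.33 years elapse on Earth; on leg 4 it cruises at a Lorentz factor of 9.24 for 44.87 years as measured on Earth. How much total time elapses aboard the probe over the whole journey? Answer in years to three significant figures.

τ = 134 years

Leg 1: γ = 1/√(1 − 0.637²) = 1/√0.5942 = 1.297; τ_1 = 79.71/1.297 = 61.45 years.
Leg 2: γ = 1/√(1 − 0.5543²) = 1/√0.6928 = 1.201; τ_2 = 70.97/1.201 = 59.07 years.
Leg 3: γ = 1/√(1 − 0.7950²) = 1/√0.3680 = 1.649; τ_3 = 14.33/1.649 = 8.693 years.
Leg 4: γ = 9.24; τ_4 = 44.87/9.240 = 4.856 years.
Total: 61.45 + 59.07 + 8.693 + 4.856 years.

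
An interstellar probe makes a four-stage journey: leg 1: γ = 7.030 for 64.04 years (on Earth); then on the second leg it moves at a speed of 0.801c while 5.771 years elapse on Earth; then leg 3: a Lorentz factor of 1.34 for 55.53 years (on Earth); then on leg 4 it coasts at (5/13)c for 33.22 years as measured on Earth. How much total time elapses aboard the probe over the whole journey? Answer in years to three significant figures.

τ = 84.7 years

Leg 1: γ = 7.030; τ_1 = 64.04/7.030 = 9.110 years.
Leg 2: γ = 1/√(1 − 0.801²) = 1/√0.3584 = 1.670; τ_2 = 5.771/1.670 = 3.455 years.
Leg 3: γ = 1.34; τ_3 = 55.53/1.340 = 41.44 years.
Leg 4: γ = 1/√(1 − (5/13)²) = 13/12 ≈ 1.083; τ_4 = 33.22/1.083 = 30.66 years.
Total: 9.110 + 3.455 + 41.44 + 30.66 years.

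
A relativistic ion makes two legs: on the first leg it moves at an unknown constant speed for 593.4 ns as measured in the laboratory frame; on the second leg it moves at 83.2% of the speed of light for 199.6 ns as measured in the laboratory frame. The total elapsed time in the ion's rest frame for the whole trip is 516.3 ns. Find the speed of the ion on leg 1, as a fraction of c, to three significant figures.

Leg 1: speed unknown; τ_1 = 593.4/γ_1.
Leg 2: β = 0.832; γ = 1/√(1 − 0.832²) = 1/√0.3078 = 1.803; τ_2 = 199.6/1.803 = 110.7 ns.
Total proper time: τ_1 + 110.7 = 516.3, so τ_1 = 516.3 − 110.7 = 405.6 ns.
γ_1 = 593.4/405.6 = 1.463; β = √(1 − 1/γ²) = √0.5329.

β = 0.730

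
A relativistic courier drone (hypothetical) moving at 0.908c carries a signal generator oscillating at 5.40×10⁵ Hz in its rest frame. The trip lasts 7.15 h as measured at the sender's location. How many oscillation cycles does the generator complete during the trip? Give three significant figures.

γ = 1/√(1 − 0.908²) = 1/√0.1755 = 2.387
The oscillator's own cycle count is N = f × τ where τ is the proper time aboard the drone. τ = Δt/γ = 7.15/2.387 = 2.996 h = 1.078×10⁴ s.
N = 5.40×10⁵ × 1.078×10⁴ = 5.824×10⁹.

N = 5.82×10⁹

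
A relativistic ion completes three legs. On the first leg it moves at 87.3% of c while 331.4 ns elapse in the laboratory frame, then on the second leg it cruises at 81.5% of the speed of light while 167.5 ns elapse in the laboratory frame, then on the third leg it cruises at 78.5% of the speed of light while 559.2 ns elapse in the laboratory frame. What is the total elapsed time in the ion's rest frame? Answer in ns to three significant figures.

Leg 1: β = 0.873; γ = 1/√(1 − 0.873²) = 1/√0.2379 = 2.050; τ_1 = 331.4/2.050 = 161.6 ns.
Leg 2: β = 0.815; γ = 1/√(1 − 0.815²) = 1/√0.3358 = 1.726; τ_2 = 167.5/1.726 = 97.06 ns.
Leg 3: β = 0.785; γ = 1/√(1 − 0.785²) = 1/√0.3838 = 1.614; τ_3 = 559.2/1.614 = 346.4 ns.
Total: 161.6 + 97.06 + 346.4 ns.

τ = 605 ns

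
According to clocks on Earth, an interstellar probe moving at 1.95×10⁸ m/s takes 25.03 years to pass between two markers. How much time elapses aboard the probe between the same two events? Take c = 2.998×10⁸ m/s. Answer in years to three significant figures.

β = 1.95×10⁸/2.998×10⁸ = 0.6504; γ = 1/√(1 − 0.6504²) = 1.317
The interval measured on Earth is the dilated one; the clock aboard the probe measures the proper time τ = Δt/γ = 25.03/1.317 years.

τ = 19.0 years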